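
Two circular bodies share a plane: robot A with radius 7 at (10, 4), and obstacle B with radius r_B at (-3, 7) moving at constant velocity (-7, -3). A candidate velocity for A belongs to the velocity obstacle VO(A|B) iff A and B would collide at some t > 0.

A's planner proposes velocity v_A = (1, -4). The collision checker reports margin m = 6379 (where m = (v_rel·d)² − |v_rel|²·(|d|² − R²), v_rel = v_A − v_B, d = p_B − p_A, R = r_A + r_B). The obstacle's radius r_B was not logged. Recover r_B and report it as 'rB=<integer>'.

m = 6379
d = (-13, 3);  v_rel = (8, -1),  |v_rel|² = 65
v_rel×d = (8)·(3) − (-1)·(-13) = 11
since m = R²·65 − 11²:  R² = (121 + 6379) / 65 = 100
R = √100 = 10  ⇒  r_B = 10 − 7 = 3

rB=3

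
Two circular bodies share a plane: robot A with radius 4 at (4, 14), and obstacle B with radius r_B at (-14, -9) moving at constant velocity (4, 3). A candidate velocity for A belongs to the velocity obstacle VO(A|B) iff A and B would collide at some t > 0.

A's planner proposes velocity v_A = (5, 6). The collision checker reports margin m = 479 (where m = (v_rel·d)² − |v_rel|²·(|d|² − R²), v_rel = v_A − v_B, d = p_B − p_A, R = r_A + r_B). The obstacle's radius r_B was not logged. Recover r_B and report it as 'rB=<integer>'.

m = 479
d = (-18, -23);  v_rel = (1, 3),  |v_rel|² = 10
v_rel×d = (1)·(-23) − (3)·(-18) = 31
since m = R²·10 − 31²:  R² = (961 + 479) / 10 = 144
R = √144 = 12  ⇒  r_B = 12 − 4 = 8

rB=8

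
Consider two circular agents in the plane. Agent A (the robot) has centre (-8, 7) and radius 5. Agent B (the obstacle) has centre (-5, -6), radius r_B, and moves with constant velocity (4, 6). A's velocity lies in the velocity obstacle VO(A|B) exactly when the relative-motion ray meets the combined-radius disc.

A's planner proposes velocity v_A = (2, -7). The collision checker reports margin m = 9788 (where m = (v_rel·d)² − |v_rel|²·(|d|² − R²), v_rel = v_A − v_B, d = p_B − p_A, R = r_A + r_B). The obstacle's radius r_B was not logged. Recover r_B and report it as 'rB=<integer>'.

m = 9788
d = (3, -13);  v_rel = (-2, -13),  |v_rel|² = 173
v_rel×d = (-2)·(-13) − (-13)·(3) = 65
since m = R²·173 − 65²:  R² = (4225 + 9788) / 173 = 81
R = √81 = 9  ⇒  r_B = 9 − 5 = 4

rB=4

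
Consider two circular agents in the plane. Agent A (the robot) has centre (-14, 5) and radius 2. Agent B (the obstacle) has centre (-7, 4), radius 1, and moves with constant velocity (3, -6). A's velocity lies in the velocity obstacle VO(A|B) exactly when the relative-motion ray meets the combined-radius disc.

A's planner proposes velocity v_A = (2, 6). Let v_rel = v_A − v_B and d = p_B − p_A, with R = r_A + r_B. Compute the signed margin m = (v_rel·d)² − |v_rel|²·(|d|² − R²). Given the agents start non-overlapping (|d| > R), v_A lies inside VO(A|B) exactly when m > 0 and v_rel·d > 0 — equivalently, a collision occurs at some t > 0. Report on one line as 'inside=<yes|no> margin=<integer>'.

d = (7, -1),  |d|² = 50;  R = 2+1 = 3,  c = 50−3² = 41
v_rel = (-1, 12),  |v_rel|² = 145;  v_rel·d = (-1)·(7) + (12)·(-1) = -19
145·t² + 38·t + 41 = 0  ⇒  m = (-19)² − 145·41 = -5584
m = -5584 < 0,  v_rel·d = -19 < 0  ⇒  outside

inside=no margin=-5584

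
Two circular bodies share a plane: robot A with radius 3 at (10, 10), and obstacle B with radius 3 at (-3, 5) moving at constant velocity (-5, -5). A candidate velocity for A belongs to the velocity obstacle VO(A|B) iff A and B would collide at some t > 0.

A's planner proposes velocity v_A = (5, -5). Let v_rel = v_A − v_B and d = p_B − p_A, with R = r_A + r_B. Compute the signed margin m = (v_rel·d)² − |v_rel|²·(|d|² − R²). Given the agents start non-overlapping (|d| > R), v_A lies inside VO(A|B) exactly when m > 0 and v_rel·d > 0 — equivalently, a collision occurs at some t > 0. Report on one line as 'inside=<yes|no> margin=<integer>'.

d = (-13, -5),  |d|² = 194;  R = 3+3 = 6,  c = 194−6² = 158
v_rel = (10, 0),  |v_rel|² = 100;  v_rel·d = (10)·(-13) + (0)·(-5) = -130
100·t² + 260·t + 158 = 0  ⇒  m = (-130)² − 100·158 = 1100
m = 1100 > 0,  v_rel·d = -130 < 0  ⇒  outside

inside=no margin=1100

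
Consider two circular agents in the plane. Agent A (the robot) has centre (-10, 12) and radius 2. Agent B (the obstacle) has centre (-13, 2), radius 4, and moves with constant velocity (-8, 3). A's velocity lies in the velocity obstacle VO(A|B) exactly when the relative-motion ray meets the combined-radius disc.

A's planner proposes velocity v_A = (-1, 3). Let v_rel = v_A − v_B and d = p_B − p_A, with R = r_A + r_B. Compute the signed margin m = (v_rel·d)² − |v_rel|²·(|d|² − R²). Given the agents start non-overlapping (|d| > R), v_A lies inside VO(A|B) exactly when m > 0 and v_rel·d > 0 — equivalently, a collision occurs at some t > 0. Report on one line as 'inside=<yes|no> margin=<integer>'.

d = (-3, -10),  |d|² = 109;  R = 2+4 = 6,  c = 109−6² = 73
v_rel = (7, 0),  |v_rel|² = 49;  v_rel·d = (7)·(-3) + (0)·(-10) = -21
49·t² + 42·t + 73 = 0  ⇒  m = (-21)² − 49·73 = -3136
m = -3136 < 0,  v_rel·d = -21 < 0  ⇒  outside

inside=no margin=-3136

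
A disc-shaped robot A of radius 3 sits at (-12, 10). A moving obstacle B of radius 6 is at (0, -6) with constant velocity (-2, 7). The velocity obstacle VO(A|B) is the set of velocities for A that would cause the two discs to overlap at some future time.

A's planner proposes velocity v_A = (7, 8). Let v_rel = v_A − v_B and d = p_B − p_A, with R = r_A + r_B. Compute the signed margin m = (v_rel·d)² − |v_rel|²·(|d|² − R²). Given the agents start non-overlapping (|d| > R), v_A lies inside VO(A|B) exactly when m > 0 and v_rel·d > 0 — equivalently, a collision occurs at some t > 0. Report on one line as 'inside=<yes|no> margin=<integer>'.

d = (12, -16),  |d|² = 400;  R = 3+6 = 9,  c = 400−9² = 319
v_rel = (9, 1),  |v_rel|² = 82;  v_rel·d = (9)·(12) + (1)·(-16) = 92
82·t² − 184·t + 319 = 0  ⇒  m = 92² − 82·319 = -17694
m = -17694 < 0,  v_rel·d = 92 > 0  ⇒  outside

inside=no margin=-17694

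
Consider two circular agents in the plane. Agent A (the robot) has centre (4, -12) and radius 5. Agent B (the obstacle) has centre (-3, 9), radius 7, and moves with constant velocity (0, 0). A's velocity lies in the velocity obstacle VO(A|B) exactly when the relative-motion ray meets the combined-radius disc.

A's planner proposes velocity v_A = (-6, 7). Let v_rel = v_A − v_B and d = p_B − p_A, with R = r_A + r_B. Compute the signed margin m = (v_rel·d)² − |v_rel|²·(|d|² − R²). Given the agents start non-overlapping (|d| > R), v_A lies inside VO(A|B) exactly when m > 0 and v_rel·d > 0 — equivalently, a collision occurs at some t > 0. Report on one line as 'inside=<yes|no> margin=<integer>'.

d = (-7, 21),  |d|² = 490;  R = 5+7 = 12,  c = 490−12² = 346
v_rel = (-6, 7),  |v_rel|² = 85;  v_rel·d = (-6)·(-7) + (7)·(21) = 189
85·t² − 378·t + 346 = 0  ⇒  m = 189² − 85·346 = 6311
m = 6311 > 0,  v_rel·d = 189 > 0  ⇒  inside

inside=yes margin=6311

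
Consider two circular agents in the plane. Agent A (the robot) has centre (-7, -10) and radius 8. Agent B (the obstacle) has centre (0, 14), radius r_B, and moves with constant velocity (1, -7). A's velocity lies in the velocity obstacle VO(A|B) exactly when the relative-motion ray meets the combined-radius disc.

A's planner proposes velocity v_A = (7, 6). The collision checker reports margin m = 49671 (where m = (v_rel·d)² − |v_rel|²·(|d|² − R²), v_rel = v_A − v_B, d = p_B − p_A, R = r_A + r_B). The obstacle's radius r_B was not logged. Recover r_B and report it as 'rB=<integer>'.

m = 49671
d = (7, 24);  v_rel = (6, 13),  |v_rel|² = 205
v_rel×d = (6)·(24) − (13)·(7) = 53
since m = R²·205 − 53²:  R² = (2809 + 49671) / 205 = 256
R = √256 = 16  ⇒  r_B = 16 − 8 = 8

rB=8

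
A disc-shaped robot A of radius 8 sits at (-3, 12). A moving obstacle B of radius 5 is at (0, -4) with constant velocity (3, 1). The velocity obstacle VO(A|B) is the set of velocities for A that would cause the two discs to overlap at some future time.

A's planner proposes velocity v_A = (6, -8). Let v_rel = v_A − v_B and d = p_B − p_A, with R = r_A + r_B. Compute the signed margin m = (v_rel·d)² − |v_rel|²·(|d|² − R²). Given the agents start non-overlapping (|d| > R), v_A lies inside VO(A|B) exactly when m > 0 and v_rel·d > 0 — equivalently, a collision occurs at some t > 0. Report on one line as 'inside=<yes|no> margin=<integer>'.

d = (3, -16),  |d|² = 265;  R = 8+5 = 13,  c = 265−13² = 96
v_rel = (3, -9),  |v_rel|² = 90;  v_rel·d = (3)·(3) + (-9)·(-16) = 153
90·t² − 306·t + 96 = 0  ⇒  m = 153² − 90·96 = 14769
m = 14769 > 0,  v_rel·d = 153 > 0  ⇒  inside

inside=yes margin=14769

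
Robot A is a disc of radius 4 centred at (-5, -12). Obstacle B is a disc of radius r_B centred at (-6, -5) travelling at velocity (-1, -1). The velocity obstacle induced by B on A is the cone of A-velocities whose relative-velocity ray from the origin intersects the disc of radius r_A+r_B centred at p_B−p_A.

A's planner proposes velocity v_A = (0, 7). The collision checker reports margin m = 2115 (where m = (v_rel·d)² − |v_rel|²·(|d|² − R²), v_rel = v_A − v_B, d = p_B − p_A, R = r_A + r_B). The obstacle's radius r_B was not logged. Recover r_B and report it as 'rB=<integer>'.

m = 2115
d = (-1, 7);  v_rel = (1, 8),  |v_rel|² = 65
v_rel×d = (1)·(7) − (8)·(-1) = 15
since m = R²·65 − 15²:  R² = (225 + 2115) / 65 = 36
R = √36 = 6  ⇒  r_B = 6 − 4 = 2

rB=2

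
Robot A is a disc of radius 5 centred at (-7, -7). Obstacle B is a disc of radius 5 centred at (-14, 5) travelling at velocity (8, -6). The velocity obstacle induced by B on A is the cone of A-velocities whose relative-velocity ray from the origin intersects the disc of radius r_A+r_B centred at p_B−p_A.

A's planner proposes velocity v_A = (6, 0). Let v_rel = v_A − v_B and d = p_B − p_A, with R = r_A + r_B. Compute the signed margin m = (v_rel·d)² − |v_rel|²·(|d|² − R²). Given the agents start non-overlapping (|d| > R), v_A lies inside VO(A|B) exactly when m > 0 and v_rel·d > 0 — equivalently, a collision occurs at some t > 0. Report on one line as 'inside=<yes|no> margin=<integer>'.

d = (-7, 12),  |d|² = 193;  R = 5+5 = 10,  c = 193−10² = 93
v_rel = (-2, 6),  |v_rel|² = 40;  v_rel·d = (-2)·(-7) + (6)·(12) = 86
40·t² − 172·t + 93 = 0  ⇒  m = 86² − 40·93 = 3676
m = 3676 > 0,  v_rel·d = 86 > 0  ⇒  inside

inside=yes margin=3676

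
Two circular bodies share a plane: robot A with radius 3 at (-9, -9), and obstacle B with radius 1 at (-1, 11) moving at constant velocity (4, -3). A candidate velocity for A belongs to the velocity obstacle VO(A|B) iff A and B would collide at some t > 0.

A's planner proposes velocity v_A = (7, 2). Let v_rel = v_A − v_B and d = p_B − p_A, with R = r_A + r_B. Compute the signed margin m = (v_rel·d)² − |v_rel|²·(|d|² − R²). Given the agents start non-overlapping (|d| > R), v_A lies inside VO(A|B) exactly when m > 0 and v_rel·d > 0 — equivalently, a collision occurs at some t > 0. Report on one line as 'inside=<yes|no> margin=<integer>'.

d = (8, 20),  |d|² = 464;  R = 3+1 = 4,  c = 464−4² = 448
v_rel = (3, 5),  |v_rel|² = 34;  v_rel·d = (3)·(8) + (5)·(20) = 124
34·t² − 248·t + 448 = 0  ⇒  m = 124² − 34·448 = 144
m = 144 > 0,  v_rel·d = 124 > 0  ⇒  inside

inside=yes margin=144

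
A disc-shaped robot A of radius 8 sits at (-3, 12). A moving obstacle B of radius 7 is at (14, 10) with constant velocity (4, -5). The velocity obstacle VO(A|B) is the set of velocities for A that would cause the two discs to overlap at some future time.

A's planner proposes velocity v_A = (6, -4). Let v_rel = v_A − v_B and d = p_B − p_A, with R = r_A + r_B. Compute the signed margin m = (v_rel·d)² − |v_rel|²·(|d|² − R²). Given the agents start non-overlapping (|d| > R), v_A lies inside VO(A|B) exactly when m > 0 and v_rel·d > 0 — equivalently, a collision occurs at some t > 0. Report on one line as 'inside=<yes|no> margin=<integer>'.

d = (17, -2),  |d|² = 293;  R = 8+7 = 15,  c = 293−15² = 68
v_rel = (2, 1),  |v_rel|² = 5;  v_rel·d = (2)·(17) + (1)·(-2) = 32
5·t² − 64·t + 68 = 0  ⇒  m = 32² − 5·68 = 684
m = 684 > 0,  v_rel·d = 32 > 0  ⇒  inside

inside=yes margin=684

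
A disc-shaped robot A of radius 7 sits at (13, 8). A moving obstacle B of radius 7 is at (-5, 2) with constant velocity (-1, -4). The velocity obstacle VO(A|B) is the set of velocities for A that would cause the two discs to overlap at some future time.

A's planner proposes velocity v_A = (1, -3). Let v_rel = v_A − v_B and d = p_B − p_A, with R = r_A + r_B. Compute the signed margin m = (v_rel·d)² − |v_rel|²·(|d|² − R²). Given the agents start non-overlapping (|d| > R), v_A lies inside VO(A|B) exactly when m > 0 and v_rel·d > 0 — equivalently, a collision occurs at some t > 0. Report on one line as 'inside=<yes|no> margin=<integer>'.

d = (-18, -6),  |d|² = 360;  R = 7+7 = 14,  c = 360−14² = 164
v_rel = (2, 1),  |v_rel|² = 5;  v_rel·d = (2)·(-18) + (1)·(-6) = -42
5·t² + 84·t + 164 = 0  ⇒  m = (-42)² − 5·164 = 944
m = 944 > 0,  v_rel·d = -42 < 0  ⇒  outside

inside=no margin=944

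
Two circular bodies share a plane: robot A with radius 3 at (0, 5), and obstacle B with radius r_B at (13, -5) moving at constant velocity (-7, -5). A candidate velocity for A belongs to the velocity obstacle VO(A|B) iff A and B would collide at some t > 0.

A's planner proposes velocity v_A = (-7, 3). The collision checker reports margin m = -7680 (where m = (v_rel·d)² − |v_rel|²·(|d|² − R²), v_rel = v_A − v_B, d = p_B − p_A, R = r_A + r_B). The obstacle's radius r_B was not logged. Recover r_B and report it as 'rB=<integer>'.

m = -7680
d = (13, -10);  v_rel = (0, 8),  |v_rel|² = 64
v_rel×d = (0)·(-10) − (8)·(13) = -104
since m = R²·64 − (-104)²:  R² = (10816 + -7680) / 64 = 49
R = √49 = 7  ⇒  r_B = 7 − 3 = 4

rB=4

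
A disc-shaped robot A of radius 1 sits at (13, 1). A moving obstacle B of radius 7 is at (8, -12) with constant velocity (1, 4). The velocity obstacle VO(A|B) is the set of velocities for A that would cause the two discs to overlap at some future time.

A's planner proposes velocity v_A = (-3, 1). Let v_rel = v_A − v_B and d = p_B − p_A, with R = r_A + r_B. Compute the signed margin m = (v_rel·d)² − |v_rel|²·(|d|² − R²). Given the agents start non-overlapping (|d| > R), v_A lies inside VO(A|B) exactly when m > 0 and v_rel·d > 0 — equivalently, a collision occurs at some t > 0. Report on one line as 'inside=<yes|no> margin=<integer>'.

d = (-5, -13),  |d|² = 194;  R = 1+7 = 8,  c = 194−8² = 130
v_rel = (-4, -3),  |v_rel|² = 25;  v_rel·d = (-4)·(-5) + (-3)·(-13) = 59
25·t² − 118·t + 130 = 0  ⇒  m = 59² − 25·130 = 231
m = 231 > 0,  v_rel·d = 59 > 0  ⇒  inside

inside=yes margin=231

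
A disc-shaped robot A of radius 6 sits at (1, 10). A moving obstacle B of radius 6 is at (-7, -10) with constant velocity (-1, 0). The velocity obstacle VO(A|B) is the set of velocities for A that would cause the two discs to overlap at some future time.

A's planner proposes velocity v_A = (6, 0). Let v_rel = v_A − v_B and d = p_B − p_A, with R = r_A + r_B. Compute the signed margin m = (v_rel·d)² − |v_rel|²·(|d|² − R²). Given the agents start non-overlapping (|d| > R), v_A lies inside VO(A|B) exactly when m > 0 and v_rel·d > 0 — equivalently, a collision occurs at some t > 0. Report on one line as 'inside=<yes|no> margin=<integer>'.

d = (-8, -20),  |d|² = 464;  R = 6+6 = 12,  c = 464−12² = 320
v_rel = (7, 0),  |v_rel|² = 49;  v_rel·d = (7)·(-8) + (0)·(-20) = -56
49·t² + 112·t + 320 = 0  ⇒  m = (-56)² − 49·320 = -12544
m = -12544 < 0,  v_rel·d = -56 < 0  ⇒  outside

inside=no margin=-12544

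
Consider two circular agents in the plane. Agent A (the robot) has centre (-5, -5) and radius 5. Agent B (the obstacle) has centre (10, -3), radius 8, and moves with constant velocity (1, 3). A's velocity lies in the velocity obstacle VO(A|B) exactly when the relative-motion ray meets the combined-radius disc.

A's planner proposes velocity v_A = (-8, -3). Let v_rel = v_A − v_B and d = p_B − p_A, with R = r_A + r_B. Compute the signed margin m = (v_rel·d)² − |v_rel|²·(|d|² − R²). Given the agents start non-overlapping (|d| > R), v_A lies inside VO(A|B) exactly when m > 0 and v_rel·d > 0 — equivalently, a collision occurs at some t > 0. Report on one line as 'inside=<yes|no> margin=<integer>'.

d = (15, 2),  |d|² = 229;  R = 5+8 = 13,  c = 229−13² = 60
v_rel = (-9, -6),  |v_rel|² = 117;  v_rel·d = (-9)·(15) + (-6)·(2) = -147
117·t² + 294·t + 60 = 0  ⇒  m = (-147)² − 117·60 = 14589
m = 14589 > 0,  v_rel·d = -147 < 0  ⇒  outside

inside=no margin=14589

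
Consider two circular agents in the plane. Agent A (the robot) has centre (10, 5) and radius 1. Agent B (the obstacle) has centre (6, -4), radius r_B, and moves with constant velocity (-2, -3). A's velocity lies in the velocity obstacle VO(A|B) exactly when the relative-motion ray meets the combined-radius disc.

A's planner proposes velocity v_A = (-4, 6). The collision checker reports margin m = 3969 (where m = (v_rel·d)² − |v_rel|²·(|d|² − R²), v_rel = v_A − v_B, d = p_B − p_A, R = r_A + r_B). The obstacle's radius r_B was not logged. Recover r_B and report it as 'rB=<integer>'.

m = 3969
d = (-4, -9);  v_rel = (-2, 9),  |v_rel|² = 85
v_rel×d = (-2)·(-9) − (9)·(-4) = 54
since m = R²·85 − 54²:  R² = (2916 + 3969) / 85 = 81
R = √81 = 9  ⇒  r_B = 9 − 1 = 8

rB=8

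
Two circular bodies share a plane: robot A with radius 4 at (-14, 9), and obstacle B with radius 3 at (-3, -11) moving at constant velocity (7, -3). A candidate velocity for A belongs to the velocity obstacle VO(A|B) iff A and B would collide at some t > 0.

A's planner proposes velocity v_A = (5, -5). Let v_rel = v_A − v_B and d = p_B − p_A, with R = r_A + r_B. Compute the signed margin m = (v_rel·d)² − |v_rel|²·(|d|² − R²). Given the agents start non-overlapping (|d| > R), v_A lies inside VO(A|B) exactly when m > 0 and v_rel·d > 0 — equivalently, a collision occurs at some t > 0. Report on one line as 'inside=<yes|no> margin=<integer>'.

d = (11, -20),  |d|² = 521;  R = 4+3 = 7,  c = 521−7² = 472
v_rel = (-2, -2),  |v_rel|² = 8;  v_rel·d = (-2)·(11) + (-2)·(-20) = 18
8·t² − 36·t + 472 = 0  ⇒  m = 18² − 8·472 = -3452
m = -3452 < 0,  v_rel·d = 18 > 0  ⇒  outside

inside=no margin=-3452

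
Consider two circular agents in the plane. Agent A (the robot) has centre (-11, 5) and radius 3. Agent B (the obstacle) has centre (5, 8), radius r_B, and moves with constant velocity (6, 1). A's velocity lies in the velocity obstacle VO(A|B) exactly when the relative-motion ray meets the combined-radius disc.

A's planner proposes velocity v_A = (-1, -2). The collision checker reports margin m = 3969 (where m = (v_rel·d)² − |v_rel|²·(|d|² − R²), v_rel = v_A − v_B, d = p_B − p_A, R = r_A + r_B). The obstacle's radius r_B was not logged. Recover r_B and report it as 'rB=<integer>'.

m = 3969
d = (16, 3);  v_rel = (-7, -3),  |v_rel|² = 58
v_rel×d = (-7)·(3) − (-3)·(16) = 27
since m = R²·58 − 27²:  R² = (729 + 3969) / 58 = 81
R = √81 = 9  ⇒  r_B = 9 − 3 = 6

rB=6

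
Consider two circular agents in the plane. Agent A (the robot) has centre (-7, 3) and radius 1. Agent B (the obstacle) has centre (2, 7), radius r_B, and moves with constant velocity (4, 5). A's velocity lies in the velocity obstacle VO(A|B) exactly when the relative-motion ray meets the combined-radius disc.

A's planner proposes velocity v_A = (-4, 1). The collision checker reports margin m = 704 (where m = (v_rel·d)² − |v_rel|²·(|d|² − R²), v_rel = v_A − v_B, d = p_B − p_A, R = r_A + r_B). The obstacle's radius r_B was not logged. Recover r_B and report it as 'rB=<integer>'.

m = 704
d = (9, 4);  v_rel = (-8, -4),  |v_rel|² = 80
v_rel×d = (-8)·(4) − (-4)·(9) = 4
since m = R²·80 − 4²:  R² = (16 + 704) / 80 = 9
R = √9 = 3  ⇒  r_B = 3 − 1 = 2

rB=2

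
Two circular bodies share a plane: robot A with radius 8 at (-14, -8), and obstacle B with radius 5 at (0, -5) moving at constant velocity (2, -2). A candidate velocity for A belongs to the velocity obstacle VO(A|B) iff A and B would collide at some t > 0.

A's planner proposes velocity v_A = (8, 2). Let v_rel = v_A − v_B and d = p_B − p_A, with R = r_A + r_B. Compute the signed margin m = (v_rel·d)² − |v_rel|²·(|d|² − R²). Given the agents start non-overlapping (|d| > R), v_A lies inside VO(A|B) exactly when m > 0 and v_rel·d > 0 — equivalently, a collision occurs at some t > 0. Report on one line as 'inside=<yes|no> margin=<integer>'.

d = (14, 3),  |d|² = 205;  R = 8+5 = 13,  c = 205−13² = 36
v_rel = (6, 4),  |v_rel|² = 52;  v_rel·d = (6)·(14) + (4)·(3) = 96
52·t² − 192·t + 36 = 0  ⇒  m = 96² − 52·36 = 7344
m = 7344 > 0,  v_rel·d = 96 > 0  ⇒  inside

inside=yes margin=7344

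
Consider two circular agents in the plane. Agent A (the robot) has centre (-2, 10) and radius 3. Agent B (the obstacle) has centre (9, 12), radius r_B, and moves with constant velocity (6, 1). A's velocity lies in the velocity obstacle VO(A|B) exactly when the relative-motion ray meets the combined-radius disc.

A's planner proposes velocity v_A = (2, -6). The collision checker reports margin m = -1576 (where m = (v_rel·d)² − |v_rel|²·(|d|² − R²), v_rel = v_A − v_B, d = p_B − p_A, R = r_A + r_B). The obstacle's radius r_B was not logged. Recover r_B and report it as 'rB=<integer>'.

m = -1576
d = (11, 2);  v_rel = (-4, -7),  |v_rel|² = 65
v_rel×d = (-4)·(2) − (-7)·(11) = 69
since m = R²·65 − 69²:  R² = (4761 + -1576) / 65 = 49
R = √49 = 7  ⇒  r_B = 7 − 3 = 4

rB=4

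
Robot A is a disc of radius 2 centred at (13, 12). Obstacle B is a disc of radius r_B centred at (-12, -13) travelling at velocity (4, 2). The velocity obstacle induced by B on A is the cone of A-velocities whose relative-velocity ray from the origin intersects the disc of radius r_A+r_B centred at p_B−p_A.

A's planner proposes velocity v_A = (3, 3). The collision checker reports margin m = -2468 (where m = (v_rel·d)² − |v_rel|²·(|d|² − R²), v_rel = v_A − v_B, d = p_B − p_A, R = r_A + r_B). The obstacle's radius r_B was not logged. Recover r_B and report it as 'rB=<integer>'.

m = -2468
d = (-25, -25);  v_rel = (-1, 1),  |v_rel|² = 2
v_rel×d = (-1)·(-25) − (1)·(-25) = 50
since m = R²·2 − 50²:  R² = (2500 + -2468) / 2 = 16
R = √16 = 4  ⇒  r_B = 4 − 2 = 2

rB=2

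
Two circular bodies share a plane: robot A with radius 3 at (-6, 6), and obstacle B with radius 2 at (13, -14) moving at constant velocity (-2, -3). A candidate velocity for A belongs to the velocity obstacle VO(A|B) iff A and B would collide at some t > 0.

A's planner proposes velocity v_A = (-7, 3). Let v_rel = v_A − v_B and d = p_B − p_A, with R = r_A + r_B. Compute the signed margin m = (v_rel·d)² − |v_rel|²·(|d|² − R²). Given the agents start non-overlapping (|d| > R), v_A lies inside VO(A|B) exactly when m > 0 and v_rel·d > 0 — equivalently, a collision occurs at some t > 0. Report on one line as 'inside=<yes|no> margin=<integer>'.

d = (19, -20),  |d|² = 761;  R = 3+2 = 5,  c = 761−5² = 736
v_rel = (-5, 6),  |v_rel|² = 61;  v_rel·d = (-5)·(19) + (6)·(-20) = -215
61·t² + 430·t + 736 = 0  ⇒  m = (-215)² − 61·736 = 1329
m = 1329 > 0,  v_rel·d = -215 < 0  ⇒  outside

inside=no margin=1329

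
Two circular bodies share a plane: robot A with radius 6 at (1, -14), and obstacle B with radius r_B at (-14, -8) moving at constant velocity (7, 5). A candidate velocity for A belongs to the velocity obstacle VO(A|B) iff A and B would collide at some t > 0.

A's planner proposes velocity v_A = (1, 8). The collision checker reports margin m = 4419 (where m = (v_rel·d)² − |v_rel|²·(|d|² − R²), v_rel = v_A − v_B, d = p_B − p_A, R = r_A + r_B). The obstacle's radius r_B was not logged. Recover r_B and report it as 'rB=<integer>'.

m = 4419
d = (-15, 6);  v_rel = (-6, 3),  |v_rel|² = 45
v_rel×d = (-6)·(6) − (3)·(-15) = 9
since m = R²·45 − 9²:  R² = (81 + 4419) / 45 = 100
R = √100 = 10  ⇒  r_B = 10 − 6 = 4

rB=4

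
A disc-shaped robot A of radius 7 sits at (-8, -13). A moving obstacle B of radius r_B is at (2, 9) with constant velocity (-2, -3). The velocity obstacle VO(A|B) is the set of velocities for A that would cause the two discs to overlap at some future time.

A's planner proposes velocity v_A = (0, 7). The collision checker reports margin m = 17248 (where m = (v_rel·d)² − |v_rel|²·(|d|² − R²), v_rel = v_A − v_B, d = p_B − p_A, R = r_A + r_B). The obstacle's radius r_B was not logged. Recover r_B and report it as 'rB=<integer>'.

m = 17248
d = (10, 22);  v_rel = (2, 10),  |v_rel|² = 104
v_rel×d = (2)·(22) − (10)·(10) = -56
since m = R²·104 − (-56)²:  R² = (3136 + 17248) / 104 = 196
R = √196 = 14  ⇒  r_B = 14 − 7 = 7

rB=7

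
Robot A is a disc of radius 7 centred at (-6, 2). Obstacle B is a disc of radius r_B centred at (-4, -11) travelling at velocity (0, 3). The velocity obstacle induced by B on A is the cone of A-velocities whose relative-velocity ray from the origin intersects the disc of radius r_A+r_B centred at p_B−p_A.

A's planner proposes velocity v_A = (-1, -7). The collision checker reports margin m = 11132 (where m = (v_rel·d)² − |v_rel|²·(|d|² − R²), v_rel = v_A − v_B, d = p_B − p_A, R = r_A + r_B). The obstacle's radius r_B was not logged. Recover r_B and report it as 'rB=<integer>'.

m = 11132
d = (2, -13);  v_rel = (-1, -10),  |v_rel|² = 101
v_rel×d = (-1)·(-13) − (-10)·(2) = 33
since m = R²·101 − 33²:  R² = (1089 + 11132) / 101 = 121
R = √121 = 11  ⇒  r_B = 11 − 7 = 4

rB=4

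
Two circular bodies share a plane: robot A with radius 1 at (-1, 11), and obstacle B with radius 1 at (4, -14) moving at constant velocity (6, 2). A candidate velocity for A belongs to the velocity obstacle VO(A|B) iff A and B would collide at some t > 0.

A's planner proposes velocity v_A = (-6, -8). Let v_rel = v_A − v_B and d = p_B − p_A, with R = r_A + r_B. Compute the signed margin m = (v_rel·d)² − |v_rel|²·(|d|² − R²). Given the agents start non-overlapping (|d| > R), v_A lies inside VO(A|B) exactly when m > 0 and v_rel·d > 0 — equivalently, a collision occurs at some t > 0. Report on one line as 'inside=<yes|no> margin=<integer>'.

d = (5, -25),  |d|² = 650;  R = 1+1 = 2,  c = 650−2² = 646
v_rel = (-12, -10),  |v_rel|² = 244;  v_rel·d = (-12)·(5) + (-10)·(-25) = 190
244·t² − 380·t + 646 = 0  ⇒  m = 190² − 244·646 = -121524
m = -121524 < 0,  v_rel·d = 190 > 0  ⇒  outside

inside=no margin=-121524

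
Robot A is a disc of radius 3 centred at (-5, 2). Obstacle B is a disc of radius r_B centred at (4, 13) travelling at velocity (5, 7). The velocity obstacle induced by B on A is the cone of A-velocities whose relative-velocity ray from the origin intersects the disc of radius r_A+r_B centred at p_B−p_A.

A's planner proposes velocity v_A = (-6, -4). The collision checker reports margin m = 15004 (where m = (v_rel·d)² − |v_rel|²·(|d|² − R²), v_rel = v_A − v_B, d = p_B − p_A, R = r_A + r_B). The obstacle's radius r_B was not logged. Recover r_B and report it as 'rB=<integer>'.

m = 15004
d = (9, 11);  v_rel = (-11, -11),  |v_rel|² = 242
v_rel×d = (-11)·(11) − (-11)·(9) = -22
since m = R²·242 − (-22)²:  R² = (484 + 15004) / 242 = 64
R = √64 = 8  ⇒  r_B = 8 − 3 = 5

rB=5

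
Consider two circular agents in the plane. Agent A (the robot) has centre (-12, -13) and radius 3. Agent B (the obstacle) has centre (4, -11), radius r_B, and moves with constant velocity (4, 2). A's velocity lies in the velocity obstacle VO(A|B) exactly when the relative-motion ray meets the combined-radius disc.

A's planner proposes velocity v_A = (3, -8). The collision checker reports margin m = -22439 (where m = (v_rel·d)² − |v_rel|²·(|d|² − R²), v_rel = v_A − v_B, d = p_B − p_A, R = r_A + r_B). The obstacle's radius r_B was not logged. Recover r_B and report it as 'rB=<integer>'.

m = -22439
d = (16, 2);  v_rel = (-1, -10),  |v_rel|² = 101
v_rel×d = (-1)·(2) − (-10)·(16) = 158
since m = R²·101 − 158²:  R² = (24964 + -22439) / 101 = 25
R = √25 = 5  ⇒  r_B = 5 − 3 = 2

rB=2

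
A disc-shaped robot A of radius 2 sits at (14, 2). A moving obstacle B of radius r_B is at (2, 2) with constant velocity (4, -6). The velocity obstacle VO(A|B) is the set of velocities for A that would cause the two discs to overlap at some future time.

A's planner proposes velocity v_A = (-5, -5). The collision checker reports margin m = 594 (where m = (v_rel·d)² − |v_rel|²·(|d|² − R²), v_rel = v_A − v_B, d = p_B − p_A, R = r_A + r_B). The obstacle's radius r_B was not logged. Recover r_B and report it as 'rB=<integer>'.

m = 594
d = (-12, 0);  v_rel = (-9, 1),  |v_rel|² = 82
v_rel×d = (-9)·(0) − (1)·(-12) = 12
since m = R²·82 − 12²:  R² = (144 + 594) / 82 = 9
R = √9 = 3  ⇒  r_B = 3 − 2 = 1

rB=1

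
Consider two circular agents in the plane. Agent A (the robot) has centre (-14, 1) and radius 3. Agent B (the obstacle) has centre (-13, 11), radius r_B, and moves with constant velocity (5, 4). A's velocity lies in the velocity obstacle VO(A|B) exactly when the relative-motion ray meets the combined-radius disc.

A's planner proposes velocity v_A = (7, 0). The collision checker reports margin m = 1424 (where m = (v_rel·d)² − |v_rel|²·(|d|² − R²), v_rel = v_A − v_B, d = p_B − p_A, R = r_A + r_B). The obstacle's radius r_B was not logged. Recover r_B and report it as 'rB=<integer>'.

m = 1424
d = (1, 10);  v_rel = (2, -4),  |v_rel|² = 20
v_rel×d = (2)·(10) − (-4)·(1) = 24
since m = R²·20 − 24²:  R² = (576 + 1424) / 20 = 100
R = √100 = 10  ⇒  r_B = 10 − 3 = 7

rB=7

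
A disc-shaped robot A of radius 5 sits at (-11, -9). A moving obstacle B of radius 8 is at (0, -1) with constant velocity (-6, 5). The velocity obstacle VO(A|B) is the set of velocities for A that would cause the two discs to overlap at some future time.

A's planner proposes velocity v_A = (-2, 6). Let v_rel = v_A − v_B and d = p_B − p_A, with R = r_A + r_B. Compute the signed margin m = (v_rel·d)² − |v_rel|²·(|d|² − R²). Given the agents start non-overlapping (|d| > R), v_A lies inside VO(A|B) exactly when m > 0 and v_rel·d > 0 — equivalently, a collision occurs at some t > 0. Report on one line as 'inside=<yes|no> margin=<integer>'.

d = (11, 8),  |d|² = 185;  R = 5+8 = 13,  c = 185−13² = 16
v_rel = (4, 1),  |v_rel|² = 17;  v_rel·d = (4)·(11) + (1)·(8) = 52
17·t² − 104·t + 16 = 0  ⇒  m = 52² − 17·16 = 2432
m = 2432 > 0,  v_rel·d = 52 > 0  ⇒  inside

inside=yes margin=2432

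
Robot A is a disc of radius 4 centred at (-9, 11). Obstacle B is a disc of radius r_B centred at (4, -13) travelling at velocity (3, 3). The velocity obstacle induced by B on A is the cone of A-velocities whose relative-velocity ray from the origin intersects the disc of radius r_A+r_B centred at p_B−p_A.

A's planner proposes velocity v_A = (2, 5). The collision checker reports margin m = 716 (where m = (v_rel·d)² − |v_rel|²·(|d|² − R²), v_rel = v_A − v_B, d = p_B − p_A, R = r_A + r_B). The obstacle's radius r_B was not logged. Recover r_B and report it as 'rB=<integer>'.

m = 716
d = (13, -24);  v_rel = (-1, 2),  |v_rel|² = 5
v_rel×d = (-1)·(-24) − (2)·(13) = -2
since m = R²·5 − (-2)²:  R² = (4 + 716) / 5 = 144
R = √144 = 12  ⇒  r_B = 12 − 4 = 8

rB=8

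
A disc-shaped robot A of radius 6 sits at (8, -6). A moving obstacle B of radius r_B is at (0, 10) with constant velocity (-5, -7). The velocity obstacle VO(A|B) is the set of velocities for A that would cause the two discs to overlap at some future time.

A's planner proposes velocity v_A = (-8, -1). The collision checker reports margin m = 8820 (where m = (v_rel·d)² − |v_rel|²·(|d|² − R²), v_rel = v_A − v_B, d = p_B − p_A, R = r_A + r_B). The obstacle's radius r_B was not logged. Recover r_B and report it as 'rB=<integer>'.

m = 8820
d = (-8, 16);  v_rel = (-3, 6),  |v_rel|² = 45
v_rel×d = (-3)·(16) − (6)·(-8) = 0
since m = R²·45 − 0²:  R² = (0 + 8820) / 45 = 196
R = √196 = 14  ⇒  r_B = 14 − 6 = 8

rB=8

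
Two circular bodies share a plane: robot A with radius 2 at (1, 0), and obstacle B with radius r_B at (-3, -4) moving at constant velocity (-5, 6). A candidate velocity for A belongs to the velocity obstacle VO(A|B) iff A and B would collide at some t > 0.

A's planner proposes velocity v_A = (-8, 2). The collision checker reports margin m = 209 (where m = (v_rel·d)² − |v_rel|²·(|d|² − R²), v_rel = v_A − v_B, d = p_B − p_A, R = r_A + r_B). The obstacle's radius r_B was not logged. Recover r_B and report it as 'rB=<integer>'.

m = 209
d = (-4, -4);  v_rel = (-3, -4),  |v_rel|² = 25
v_rel×d = (-3)·(-4) − (-4)·(-4) = -4
since m = R²·25 − (-4)²:  R² = (16 + 209) / 25 = 9
R = √9 = 3  ⇒  r_B = 3 − 2 = 1

rB=1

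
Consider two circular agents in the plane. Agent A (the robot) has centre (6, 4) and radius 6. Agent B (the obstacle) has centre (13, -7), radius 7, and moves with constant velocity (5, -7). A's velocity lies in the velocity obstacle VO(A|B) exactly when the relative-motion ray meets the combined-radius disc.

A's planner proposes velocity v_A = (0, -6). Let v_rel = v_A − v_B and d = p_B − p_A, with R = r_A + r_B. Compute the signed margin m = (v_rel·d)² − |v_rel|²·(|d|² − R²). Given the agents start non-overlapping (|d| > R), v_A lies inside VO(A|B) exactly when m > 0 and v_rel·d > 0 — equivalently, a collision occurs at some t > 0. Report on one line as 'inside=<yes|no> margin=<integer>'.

d = (7, -11),  |d|² = 170;  R = 6+7 = 13,  c = 170−13² = 1
v_rel = (-5, 1),  |v_rel|² = 26;  v_rel·d = (-5)·(7) + (1)·(-11) = -46
26·t² + 92·t + 1 = 0  ⇒  m = (-46)² − 26·1 = 2090
m = 2090 > 0,  v_rel·d = -46 < 0  ⇒  outside

inside=no margin=2090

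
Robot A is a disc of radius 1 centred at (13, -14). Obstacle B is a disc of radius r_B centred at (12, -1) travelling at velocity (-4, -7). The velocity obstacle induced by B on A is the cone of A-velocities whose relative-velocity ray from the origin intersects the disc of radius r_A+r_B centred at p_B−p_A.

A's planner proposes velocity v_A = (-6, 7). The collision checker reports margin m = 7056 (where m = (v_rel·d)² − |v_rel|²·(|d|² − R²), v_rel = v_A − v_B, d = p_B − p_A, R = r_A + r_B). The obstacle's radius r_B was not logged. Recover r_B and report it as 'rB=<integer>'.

m = 7056
d = (-1, 13);  v_rel = (-2, 14),  |v_rel|² = 200
v_rel×d = (-2)·(13) − (14)·(-1) = -12
since m = R²·200 − (-12)²:  R² = (144 + 7056) / 200 = 36
R = √36 = 6  ⇒  r_B = 6 − 1 = 5

rB=5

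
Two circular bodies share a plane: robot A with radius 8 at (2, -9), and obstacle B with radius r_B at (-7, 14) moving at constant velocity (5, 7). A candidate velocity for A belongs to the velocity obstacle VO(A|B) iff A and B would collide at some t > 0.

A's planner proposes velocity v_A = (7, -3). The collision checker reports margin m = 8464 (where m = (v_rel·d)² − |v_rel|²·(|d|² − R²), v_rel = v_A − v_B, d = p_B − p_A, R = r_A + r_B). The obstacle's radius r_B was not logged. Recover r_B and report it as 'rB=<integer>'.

m = 8464
d = (-9, 23);  v_rel = (2, -10),  |v_rel|² = 104
v_rel×d = (2)·(23) − (-10)·(-9) = -44
since m = R²·104 − (-44)²:  R² = (1936 + 8464) / 104 = 100
R = √100 = 10  ⇒  r_B = 10 − 8 = 2

rB=2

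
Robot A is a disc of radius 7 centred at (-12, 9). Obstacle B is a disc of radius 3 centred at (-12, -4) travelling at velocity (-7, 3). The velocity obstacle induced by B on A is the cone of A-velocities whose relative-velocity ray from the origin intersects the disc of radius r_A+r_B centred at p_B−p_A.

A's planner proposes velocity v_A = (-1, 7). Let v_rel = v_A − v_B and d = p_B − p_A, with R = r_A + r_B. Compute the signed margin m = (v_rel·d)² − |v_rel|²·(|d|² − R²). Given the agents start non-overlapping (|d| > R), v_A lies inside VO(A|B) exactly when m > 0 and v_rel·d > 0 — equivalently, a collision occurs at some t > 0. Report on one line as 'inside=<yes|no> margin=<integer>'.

d = (0, -13),  |d|² = 169;  R = 7+3 = 10,  c = 169−10² = 69
v_rel = (6, 4),  |v_rel|² = 52;  v_rel·d = (6)·(0) + (4)·(-13) = -52
52·t² + 104·t + 69 = 0  ⇒  m = (-52)² − 52·69 = -884
m = -884 < 0,  v_rel·d = -52 < 0  ⇒  outside

inside=no margin=-884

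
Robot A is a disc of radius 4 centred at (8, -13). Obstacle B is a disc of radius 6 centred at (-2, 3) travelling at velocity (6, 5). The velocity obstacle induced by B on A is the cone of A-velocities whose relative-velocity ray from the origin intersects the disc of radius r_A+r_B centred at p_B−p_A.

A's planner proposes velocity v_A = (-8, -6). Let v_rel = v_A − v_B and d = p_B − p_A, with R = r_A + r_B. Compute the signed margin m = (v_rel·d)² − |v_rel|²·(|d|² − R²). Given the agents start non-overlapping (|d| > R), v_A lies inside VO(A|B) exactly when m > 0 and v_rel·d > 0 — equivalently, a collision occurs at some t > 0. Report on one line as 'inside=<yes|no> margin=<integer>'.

d = (-10, 16),  |d|² = 356;  R = 4+6 = 10,  c = 356−10² = 256
v_rel = (-14, -11),  |v_rel|² = 317;  v_rel·d = (-14)·(-10) + (-11)·(16) = -36
317·t² + 72·t + 256 = 0  ⇒  m = (-36)² − 317·256 = -79856
m = -79856 < 0,  v_rel·d = -36 < 0  ⇒  outside

inside=no margin=-79856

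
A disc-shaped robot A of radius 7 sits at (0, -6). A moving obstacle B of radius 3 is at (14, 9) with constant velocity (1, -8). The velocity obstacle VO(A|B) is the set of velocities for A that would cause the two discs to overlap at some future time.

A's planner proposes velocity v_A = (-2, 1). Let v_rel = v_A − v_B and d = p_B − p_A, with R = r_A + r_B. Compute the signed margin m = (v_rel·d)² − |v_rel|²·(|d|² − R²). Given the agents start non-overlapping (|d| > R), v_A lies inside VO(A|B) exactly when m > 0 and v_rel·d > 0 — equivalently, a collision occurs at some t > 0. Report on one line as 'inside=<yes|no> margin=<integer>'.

d = (14, 15),  |d|² = 421;  R = 7+3 = 10,  c = 421−10² = 321
v_rel = (-3, 9),  |v_rel|² = 90;  v_rel·d = (-3)·(14) + (9)·(15) = 93
90·t² − 186·t + 321 = 0  ⇒  m = 93² − 90·321 = -20241
m = -20241 < 0,  v_rel·d = 93 > 0  ⇒  outside

inside=no margin=-20241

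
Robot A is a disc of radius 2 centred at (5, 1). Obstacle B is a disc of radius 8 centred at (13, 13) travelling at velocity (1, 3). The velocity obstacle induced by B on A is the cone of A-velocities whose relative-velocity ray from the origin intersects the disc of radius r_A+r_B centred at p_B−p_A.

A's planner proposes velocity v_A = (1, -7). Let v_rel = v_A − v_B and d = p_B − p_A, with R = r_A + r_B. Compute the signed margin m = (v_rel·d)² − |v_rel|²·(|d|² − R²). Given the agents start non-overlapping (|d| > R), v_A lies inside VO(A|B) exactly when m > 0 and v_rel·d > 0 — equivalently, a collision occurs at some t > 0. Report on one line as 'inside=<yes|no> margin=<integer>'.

d = (8, 12),  |d|² = 208;  R = 2+8 = 10,  c = 208−10² = 108
v_rel = (0, -10),  |v_rel|² = 100;  v_rel·d = (0)·(8) + (-10)·(12) = -120
100·t² + 240·t + 108 = 0  ⇒  m = (-120)² − 100·108 = 3600
m = 3600 > 0,  v_rel·d = -120 < 0  ⇒  outside

inside=no margin=3600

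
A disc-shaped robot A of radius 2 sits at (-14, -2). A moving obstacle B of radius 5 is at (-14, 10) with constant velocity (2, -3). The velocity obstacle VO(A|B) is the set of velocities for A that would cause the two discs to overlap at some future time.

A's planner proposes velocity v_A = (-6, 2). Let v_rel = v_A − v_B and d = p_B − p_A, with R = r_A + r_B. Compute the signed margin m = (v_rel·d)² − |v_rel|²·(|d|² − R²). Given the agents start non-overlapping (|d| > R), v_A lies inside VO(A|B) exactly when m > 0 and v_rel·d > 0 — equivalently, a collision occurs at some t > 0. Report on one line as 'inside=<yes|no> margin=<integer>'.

d = (0, 12),  |d|² = 144;  R = 2+5 = 7,  c = 144−7² = 95
v_rel = (-8, 5),  |v_rel|² = 89;  v_rel·d = (-8)·(0) + (5)·(12) = 60
89·t² − 120·t + 95 = 0  ⇒  m = 60² − 89·95 = -4855
m = -4855 < 0,  v_rel·d = 60 > 0  ⇒  outside

inside=no margin=-4855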